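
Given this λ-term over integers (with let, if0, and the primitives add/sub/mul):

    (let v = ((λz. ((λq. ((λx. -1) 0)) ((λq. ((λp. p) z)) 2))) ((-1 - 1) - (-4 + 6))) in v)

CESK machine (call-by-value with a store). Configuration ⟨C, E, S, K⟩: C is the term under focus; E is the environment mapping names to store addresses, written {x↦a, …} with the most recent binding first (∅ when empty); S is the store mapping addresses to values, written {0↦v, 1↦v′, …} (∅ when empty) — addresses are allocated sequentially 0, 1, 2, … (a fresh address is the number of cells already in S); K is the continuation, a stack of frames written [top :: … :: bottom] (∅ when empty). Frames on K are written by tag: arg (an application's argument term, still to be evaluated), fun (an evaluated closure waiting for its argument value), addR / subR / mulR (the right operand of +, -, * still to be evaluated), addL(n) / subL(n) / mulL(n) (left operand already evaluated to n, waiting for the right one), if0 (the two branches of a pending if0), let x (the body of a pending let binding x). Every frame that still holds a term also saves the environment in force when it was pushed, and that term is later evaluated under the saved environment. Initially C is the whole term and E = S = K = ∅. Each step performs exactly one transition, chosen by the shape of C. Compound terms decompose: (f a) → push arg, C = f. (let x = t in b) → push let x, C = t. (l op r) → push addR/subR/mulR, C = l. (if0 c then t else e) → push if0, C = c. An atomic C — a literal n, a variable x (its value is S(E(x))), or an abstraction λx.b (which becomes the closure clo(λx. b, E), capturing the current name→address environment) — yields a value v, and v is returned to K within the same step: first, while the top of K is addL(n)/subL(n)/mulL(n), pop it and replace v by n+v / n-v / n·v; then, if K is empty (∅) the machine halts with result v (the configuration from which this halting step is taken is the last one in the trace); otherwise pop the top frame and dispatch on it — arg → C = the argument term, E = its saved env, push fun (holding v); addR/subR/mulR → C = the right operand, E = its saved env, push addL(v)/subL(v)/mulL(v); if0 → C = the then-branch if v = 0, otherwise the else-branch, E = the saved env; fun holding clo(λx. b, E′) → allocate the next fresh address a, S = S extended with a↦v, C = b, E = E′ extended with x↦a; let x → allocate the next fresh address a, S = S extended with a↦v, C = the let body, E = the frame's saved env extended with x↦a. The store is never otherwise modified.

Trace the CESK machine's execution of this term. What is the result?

Answer: -1

Execution trace:
[0] [C=(let v = ((λz. ((λq. ((λx. -1) 0)) ((λq. ((λp. p) z)) 2))) ((-1 - 1) - (-4 + 6))) in v) | E=∅ | S=∅ | K=∅]
[1] [C=((λz. ((λq. ((λx. -1) 0)) ((λq. ((λp. p) z)) 2))) ((-1 - 1) - (-4 + 6))) | E=∅ | S=∅ | K=[let v]]
[2] [C=(λz. ((λq. ((λx. -1) 0)) ((λq. ((λp. p) z)) 2))) | E=∅ | S=∅ | K=[arg :: let v]]
[3] [C=((-1 - 1) - (-4 + 6)) | E=∅ | S=∅ | K=[fun :: let v]]
[4] [C=(-1 - 1) | E=∅ | S=∅ | K=[subR :: fun :: let v]]
[5] [C=-1 | E=∅ | S=∅ | K=[subR :: subR :: fun :: let v]]
[6] [C=1 | E=∅ | S=∅ | K=[subL(-1) :: subR :: fun :: let v]]
[7] [C=(-4 + 6) | E=∅ | S=∅ | K=[subL(-2) :: fun :: let v]]
[8] [C=-4 | E=∅ | S=∅ | K=[addR :: subL(-2) :: fun :: let v]]
[9] [C=6 | E=∅ | S=∅ | K=[addL(-4) :: subL(-2) :: fun :: let v]]
[10] [C=((λq. ((λx. -1) 0)) ((λq. ((λp. p) z)) 2)) | E={z↦0} | S={0↦-4} | K=[let v]]
[11] [C=(λq. ((λx. -1) 0)) | E={z↦0} | S={0↦-4} | K=[arg :: let v]]
[12] [C=((λq. ((λp. p) z)) 2) | E={z↦0} | S={0↦-4} | K=[fun :: let v]]
[13] [C=(λq. ((λp. p) z)) | E={z↦0} | S={0↦-4} | K=[arg :: fun :: let v]]
[14] [C=2 | E={z↦0} | S={0↦-4} | K=[fun :: fun :: let v]]
[15] [C=((λp. p) z) | E={q↦1, z↦0} | S={0↦-4, 1↦2} | K=[fun :: let v]]
[16] [C=(λp. p) | E={q↦1, z↦0} | S={0↦-4, 1↦2} | K=[arg :: fun :: let v]]
[17] [C=z | E={q↦1, z↦0} | S={0↦-4, 1↦2} | K=[fun :: fun :: let v]]
[18] [C=p | E={p↦2, q↦1, z↦0} | S={0↦-4, 1↦2, 2↦-4} | K=[fun :: let v]]
[19] [C=((λx. -1) 0) | E={q↦3, z↦0} | S={0↦-4, 1↦2, 2↦-4, 3↦-4} | K=[let v]]
[20] [C=(λx. -1) | E={q↦3, z↦0} | S={0↦-4, 1↦2, 2↦-4, 3↦-4} | K=[arg :: let v]]
[21] [C=0 | E={q↦3, z↦0} | S={0↦-4, 1↦2, 2↦-4, 3↦-4} | K=[fun :: let v]]
[22] [C=-1 | E={x↦4, q↦3, z↦0} | S={0↦-4, 1↦2, 2↦-4, 3↦-4, 4↦0} | K=[let v]]
[23] [C=v | E={v↦5} | S={0↦-4, 1↦2, 2↦-4, 3↦-4, 4↦0, 5↦-1} | K=∅]
→ final value -1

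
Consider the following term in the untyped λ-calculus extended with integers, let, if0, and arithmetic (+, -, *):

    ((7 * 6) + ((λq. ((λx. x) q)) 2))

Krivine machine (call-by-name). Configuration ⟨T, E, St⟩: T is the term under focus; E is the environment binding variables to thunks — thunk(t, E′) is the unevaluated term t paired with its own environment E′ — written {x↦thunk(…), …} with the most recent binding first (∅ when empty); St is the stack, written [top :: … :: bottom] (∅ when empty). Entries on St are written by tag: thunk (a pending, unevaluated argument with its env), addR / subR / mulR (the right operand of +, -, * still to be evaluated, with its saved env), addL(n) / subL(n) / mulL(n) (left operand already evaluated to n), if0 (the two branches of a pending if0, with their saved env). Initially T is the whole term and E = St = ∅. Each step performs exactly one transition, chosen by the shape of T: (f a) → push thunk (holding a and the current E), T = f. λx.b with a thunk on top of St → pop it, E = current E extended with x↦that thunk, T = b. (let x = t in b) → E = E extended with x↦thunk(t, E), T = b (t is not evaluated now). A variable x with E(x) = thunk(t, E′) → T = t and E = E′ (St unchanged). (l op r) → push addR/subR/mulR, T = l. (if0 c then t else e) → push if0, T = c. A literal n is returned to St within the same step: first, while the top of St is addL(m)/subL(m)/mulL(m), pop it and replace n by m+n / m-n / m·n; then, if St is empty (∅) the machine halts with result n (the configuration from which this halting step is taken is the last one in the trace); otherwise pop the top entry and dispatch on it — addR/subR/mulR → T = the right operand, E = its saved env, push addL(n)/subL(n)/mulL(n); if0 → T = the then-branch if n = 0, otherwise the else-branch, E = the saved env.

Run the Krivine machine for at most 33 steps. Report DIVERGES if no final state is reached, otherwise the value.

Answer: 44

Execution trace:
0. ⟨T=((7 * 6) + ((λq. ((λx. x) q)) 2)); E=∅; St=∅⟩
1. ⟨T=(7 * 6); E=∅; St=[addR]⟩
2. ⟨T=7; E=∅; St=[mulR :: addR]⟩
3. ⟨T=6; E=∅; St=[mulL(7) :: addR]⟩
4. ⟨T=((λq. ((λx. x) q)) 2); E=∅; St=[addL(42)]⟩
5. ⟨T=(λq. ((λx. x) q)); E=∅; St=[thunk :: addL(42)]⟩
6. ⟨T=((λx. x) q); E={q↦thunk(2, ∅)}; St=[addL(42)]⟩
7. ⟨T=(λx. x); E={q↦thunk(2, ∅)}; St=[thunk :: addL(42)]⟩
8. ⟨T=x; E={x↦thunk(q, {q↦thunk(2, ∅)}), q↦thunk(2, ∅)}; St=[addL(42)]⟩
9. ⟨T=q; E={q↦thunk(2, ∅)}; St=[addL(42)]⟩
10. ⟨T=2; E=∅; St=[addL(42)]⟩
→ final value 44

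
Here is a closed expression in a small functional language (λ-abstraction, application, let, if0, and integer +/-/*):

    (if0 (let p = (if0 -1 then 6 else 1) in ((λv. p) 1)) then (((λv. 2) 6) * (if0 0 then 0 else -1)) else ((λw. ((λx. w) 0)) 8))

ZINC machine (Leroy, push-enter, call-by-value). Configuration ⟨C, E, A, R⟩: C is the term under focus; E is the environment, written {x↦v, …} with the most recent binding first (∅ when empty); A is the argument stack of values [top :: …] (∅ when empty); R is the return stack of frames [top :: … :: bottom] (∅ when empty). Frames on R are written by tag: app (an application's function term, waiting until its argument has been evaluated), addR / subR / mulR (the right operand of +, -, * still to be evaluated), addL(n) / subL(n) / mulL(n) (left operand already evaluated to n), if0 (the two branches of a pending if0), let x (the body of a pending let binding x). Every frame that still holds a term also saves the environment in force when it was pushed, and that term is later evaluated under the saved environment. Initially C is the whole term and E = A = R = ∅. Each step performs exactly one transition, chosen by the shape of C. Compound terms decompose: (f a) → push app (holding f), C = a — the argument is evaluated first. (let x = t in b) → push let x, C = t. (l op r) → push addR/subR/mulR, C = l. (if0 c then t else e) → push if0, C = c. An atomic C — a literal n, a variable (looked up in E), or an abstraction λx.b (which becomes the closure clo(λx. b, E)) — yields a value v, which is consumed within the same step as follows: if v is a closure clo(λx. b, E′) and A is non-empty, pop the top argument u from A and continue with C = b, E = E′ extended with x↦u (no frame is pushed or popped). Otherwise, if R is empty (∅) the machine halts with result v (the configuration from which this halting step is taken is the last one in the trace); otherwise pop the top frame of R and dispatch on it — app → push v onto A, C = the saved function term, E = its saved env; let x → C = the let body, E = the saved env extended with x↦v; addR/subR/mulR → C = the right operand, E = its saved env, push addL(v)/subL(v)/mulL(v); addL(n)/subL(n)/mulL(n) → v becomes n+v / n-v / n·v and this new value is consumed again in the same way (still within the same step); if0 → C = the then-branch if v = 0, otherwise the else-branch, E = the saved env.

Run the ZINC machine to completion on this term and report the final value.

t=0: <C=(if0 (let p = (if0 -1 then 6 else 1) in ((λv. p) 1)) then (((λv. 2) 6) * (if0 0 then 0 else -1)) else ((λw. ((λx. w) 0)) 8)), E=∅, A=∅, R=∅>
t=1: <C=(let p = (if0 -1 then 6 else 1) in ((λv. p) 1)), E=∅, A=∅, R=[if0]>
t=2: <C=(if0 -1 then 6 else 1), E=∅, A=∅, R=[let p :: if0]>
t=3: <C=-1, E=∅, A=∅, R=[if0 :: let p :: if0]>
t=4: <C=1, E=∅, A=∅, R=[let p :: if0]>
t=5: <C=((λv. p) 1), E={p↦1}, A=∅, R=[if0]>
t=6: <C=1, E={p↦1}, A=∅, R=[app :: if0]>
t=7: <C=(λv. p), E={p↦1}, A=[1], R=[if0]>
t=8: <C=p, E={v↦1, p↦1}, A=∅, R=[if0]>
t=9: <C=((λw. ((λx. w) 0)) 8), E=∅, A=∅, R=∅>
t=10: <C=8, E=∅, A=∅, R=[app]>
t=11: <C=(λw. ((λx. w) 0)), E=∅, A=[8], R=∅>
t=12: <C=((λx. w) 0), E={w↦8}, A=∅, R=∅>
t=13: <C=0, E={w↦8}, A=∅, R=[app]>
t=14: <C=(λx. w), E={w↦8}, A=[0], R=∅>
t=15: <C=w, E={x↦0, w↦8}, A=∅, R=∅>
→ final value 8

Answer: 8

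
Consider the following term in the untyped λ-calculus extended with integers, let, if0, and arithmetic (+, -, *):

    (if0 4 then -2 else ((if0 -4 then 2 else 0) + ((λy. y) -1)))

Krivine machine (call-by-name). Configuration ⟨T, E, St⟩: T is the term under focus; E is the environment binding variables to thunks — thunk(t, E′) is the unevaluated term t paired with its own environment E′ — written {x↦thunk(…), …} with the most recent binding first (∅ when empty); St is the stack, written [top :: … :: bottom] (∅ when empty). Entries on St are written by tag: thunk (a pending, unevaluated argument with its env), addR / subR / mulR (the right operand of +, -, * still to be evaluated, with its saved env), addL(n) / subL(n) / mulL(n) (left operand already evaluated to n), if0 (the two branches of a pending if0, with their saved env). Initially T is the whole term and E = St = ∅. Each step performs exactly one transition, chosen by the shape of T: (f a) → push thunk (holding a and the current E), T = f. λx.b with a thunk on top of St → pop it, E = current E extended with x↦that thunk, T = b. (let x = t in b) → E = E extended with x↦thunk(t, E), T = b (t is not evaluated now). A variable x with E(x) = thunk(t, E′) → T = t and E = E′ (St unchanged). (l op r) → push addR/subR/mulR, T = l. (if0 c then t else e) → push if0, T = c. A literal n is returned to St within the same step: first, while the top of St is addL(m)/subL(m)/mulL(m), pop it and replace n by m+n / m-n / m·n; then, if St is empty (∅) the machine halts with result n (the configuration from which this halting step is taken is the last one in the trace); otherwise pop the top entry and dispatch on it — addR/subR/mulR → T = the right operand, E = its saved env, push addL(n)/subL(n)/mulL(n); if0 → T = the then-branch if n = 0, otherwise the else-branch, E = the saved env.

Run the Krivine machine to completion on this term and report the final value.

Answer: -1

Derivation:
[0] <T=(if0 4 then -2 else ((if0 -4 then 2 else 0) + ((λy. y) -1))), E=∅, St=∅>
[1] <T=4, E=∅, St=[if0]>
[2] <T=((if0 -4 then 2 else 0) + ((λy. y) -1)), E=∅, St=∅>
[3] <T=(if0 -4 then 2 else 0), E=∅, St=[addR]>
[4] <T=-4, E=∅, St=[if0 :: addR]>
[5] <T=0, E=∅, St=[addR]>
[6] <T=((λy. y) -1), E=∅, St=[addL(0)]>
[7] <T=(λy. y), E=∅, St=[thunk :: addL(0)]>
[8] <T=y, E={y↦thunk(-1, ∅)}, St=[addL(0)]>
[9] <T=-1, E=∅, St=[addL(0)]>
→ final value -1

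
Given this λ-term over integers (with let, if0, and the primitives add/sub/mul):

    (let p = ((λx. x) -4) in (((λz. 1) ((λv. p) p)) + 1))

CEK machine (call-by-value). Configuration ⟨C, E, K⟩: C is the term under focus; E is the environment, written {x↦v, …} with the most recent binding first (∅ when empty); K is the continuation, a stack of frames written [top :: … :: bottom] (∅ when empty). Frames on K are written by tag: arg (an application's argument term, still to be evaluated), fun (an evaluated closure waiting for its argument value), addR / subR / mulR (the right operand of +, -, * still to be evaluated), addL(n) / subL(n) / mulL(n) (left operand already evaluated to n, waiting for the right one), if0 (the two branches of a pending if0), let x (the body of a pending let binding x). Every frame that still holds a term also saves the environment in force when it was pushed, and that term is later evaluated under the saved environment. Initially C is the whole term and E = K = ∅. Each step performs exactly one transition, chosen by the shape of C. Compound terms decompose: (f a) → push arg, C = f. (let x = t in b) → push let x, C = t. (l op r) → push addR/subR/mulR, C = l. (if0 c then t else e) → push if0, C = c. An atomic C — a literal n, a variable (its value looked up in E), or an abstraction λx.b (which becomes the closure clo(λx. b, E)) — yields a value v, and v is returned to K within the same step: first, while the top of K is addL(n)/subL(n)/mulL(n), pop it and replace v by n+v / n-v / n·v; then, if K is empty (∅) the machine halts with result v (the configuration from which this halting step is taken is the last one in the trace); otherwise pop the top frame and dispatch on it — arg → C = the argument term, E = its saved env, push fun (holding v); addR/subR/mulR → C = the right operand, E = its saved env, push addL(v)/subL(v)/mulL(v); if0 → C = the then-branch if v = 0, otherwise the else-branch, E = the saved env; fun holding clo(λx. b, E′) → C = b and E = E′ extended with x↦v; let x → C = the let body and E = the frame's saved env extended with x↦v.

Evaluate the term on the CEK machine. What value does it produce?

step 0: ⟨C=(let p = ((λx. x) -4) in (((λz. 1) ((λv. p) p)) + 1)); E=∅; K=∅⟩
step 1: ⟨C=((λx. x) -4); E=∅; K=[let p]⟩
step 2: ⟨C=(λx. x); E=∅; K=[arg :: let p]⟩
step 3: ⟨C=-4; E=∅; K=[fun :: let p]⟩
step 4: ⟨C=x; E={x↦-4}; K=[let p]⟩
step 5: ⟨C=(((λz. 1) ((λv. p) p)) + 1); E={p↦-4}; K=∅⟩
step 6: ⟨C=((λz. 1) ((λv. p) p)); E={p↦-4}; K=[addR]⟩
step 7: ⟨C=(λz. 1); E={p↦-4}; K=[arg :: addR]⟩
step 8: ⟨C=((λv. p) p); E={p↦-4}; K=[fun :: addR]⟩
step 9: ⟨C=(λv. p); E={p↦-4}; K=[arg :: fun :: addR]⟩
step 10: ⟨C=p; E={p↦-4}; K=[fun :: fun :: addR]⟩
step 11: ⟨C=p; E={v↦-4, p↦-4}; K=[fun :: addR]⟩
step 12: ⟨C=1; E={z↦-4, p↦-4}; K=[addR]⟩
step 13: ⟨C=1; E={p↦-4}; K=[addL(1)]⟩
→ final value 2

Answer: 2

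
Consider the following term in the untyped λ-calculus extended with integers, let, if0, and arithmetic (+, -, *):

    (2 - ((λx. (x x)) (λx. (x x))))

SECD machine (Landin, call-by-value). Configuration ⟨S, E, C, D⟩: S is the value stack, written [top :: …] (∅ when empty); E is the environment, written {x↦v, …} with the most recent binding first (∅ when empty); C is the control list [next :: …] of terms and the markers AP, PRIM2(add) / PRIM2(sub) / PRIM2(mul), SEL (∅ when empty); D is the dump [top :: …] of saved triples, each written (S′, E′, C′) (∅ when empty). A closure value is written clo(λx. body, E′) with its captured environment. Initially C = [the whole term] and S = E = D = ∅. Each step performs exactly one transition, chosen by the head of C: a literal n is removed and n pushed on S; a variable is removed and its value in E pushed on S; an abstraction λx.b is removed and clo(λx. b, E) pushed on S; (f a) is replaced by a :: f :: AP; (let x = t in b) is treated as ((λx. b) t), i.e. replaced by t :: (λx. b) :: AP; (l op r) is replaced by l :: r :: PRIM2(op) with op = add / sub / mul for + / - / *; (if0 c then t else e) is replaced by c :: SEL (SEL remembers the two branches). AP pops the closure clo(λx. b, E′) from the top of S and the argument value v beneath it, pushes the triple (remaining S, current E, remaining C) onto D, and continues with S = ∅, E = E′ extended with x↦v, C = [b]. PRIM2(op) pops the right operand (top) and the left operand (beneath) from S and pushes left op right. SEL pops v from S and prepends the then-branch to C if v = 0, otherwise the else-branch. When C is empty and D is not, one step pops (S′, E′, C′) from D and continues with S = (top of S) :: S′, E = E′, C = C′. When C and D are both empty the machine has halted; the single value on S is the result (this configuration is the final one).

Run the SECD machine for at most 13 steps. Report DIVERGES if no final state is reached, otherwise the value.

t=0: [S=∅ | E=∅ | C=[(2 - ((λx. (x x)) (λx. (x x))))] | D=∅]
t=1: [S=∅ | E=∅ | C=[2 :: ((λx. (x x)) (λx. (x x))) :: PRIM2(sub)] | D=∅]
t=2: [S=[2] | E=∅ | C=[((λx. (x x)) (λx. (x x))) :: PRIM2(sub)] | D=∅]
t=3: [S=[2] | E=∅ | C=[(λx. (x x)) :: (λx. (x x)) :: AP :: PRIM2(sub)] | D=∅]
t=4: [S=[clo(λx. (x x), ∅) :: 2] | E=∅ | C=[(λx. (x x)) :: AP :: PRIM2(sub)] | D=∅]
t=5: [S=[clo(λx. (x x), ∅) :: clo(λx. (x x), ∅) :: 2] | E=∅ | C=[AP :: PRIM2(sub)] | D=∅]
t=6: [S=∅ | E={x↦clo(λx. (x x), ∅)} | C=[(x x)] | D=[([2], ∅, [PRIM2(sub)])]]
t=7: [S=∅ | E={x↦clo(λx. (x x), ∅)} | C=[x :: x :: AP] | D=[([2], ∅, [PRIM2(sub)])]]
t=8: [S=[clo(λx. (x x), ∅)] | E={x↦clo(λx. (x x), ∅)} | C=[x :: AP] | D=[([2], ∅, [PRIM2(sub)])]]
t=9: [S=[clo(λx. (x x), ∅) :: clo(λx. (x x), ∅)] | E={x↦clo(λx. (x x), ∅)} | C=[AP] | D=[([2], ∅, [PRIM2(sub)])]]
t=10: [S=∅ | E={x↦clo(λx. (x x), ∅)} | C=[(x x)] | D=[(∅, {x↦clo(λx. (x x), ∅)}, ∅) :: ([2], ∅, [PRIM2(sub)])]]
t=11: [S=∅ | E={x↦clo(λx. (x x), ∅)} | C=[x :: x :: AP] | D=[(∅, {x↦clo(λx. (x x), ∅)}, ∅) :: ([2], ∅, [PRIM2(sub)])]]
t=12: [S=[clo(λx. (x x), ∅)] | E={x↦clo(λx. (x x), ∅)} | C=[x :: AP] | D=[(∅, {x↦clo(λx. (x x), ∅)}, ∅) :: ([2], ∅, [PRIM2(sub)])]]
t=13: [S=[clo(λx. (x x), ∅) :: clo(λx. (x x), ∅)] | E={x↦clo(λx. (x x), ∅)} | C=[AP] | D=[(∅, {x↦clo(λx. (x x), ∅)}, ∅) :: ([2], ∅, [PRIM2(sub)])]]
→ 13 transitions taken and the configuration is still not final: no result within 13 steps

Answer: DIVERGES (no final state within 13 steps)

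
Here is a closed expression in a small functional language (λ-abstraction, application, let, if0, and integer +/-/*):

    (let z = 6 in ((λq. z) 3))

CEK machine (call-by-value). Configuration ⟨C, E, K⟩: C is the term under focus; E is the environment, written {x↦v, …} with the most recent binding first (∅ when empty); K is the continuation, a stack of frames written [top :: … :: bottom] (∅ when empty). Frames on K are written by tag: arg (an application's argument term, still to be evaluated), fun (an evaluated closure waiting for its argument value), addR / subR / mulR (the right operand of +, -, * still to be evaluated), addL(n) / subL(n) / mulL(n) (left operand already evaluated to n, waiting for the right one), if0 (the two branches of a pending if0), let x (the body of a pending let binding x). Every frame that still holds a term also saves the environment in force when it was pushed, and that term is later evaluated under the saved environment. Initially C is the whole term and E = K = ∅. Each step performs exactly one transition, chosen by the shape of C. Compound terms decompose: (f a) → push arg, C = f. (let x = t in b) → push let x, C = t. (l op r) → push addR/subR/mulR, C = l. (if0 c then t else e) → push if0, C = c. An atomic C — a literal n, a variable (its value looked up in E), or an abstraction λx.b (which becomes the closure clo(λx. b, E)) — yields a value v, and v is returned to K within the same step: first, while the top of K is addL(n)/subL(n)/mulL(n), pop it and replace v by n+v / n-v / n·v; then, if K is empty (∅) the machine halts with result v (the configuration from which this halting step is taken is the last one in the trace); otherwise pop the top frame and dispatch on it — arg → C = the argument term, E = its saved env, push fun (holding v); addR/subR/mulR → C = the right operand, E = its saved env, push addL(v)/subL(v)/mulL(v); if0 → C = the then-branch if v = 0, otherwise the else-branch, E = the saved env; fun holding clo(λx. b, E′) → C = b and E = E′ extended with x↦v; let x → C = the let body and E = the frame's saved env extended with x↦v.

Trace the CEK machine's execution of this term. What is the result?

[0] <C=(let z = 6 in ((λq. z) 3)), E=∅, K=∅>
[1] <C=6, E=∅, K=[let z]>
[2] <C=((λq. z) 3), E={z↦6}, K=∅>
[3] <C=(λq. z), E={z↦6}, K=[arg]>
[4] <C=3, E={z↦6}, K=[fun]>
[5] <C=z, E={q↦3, z↦6}, K=∅>
→ final value 6

Answer: 6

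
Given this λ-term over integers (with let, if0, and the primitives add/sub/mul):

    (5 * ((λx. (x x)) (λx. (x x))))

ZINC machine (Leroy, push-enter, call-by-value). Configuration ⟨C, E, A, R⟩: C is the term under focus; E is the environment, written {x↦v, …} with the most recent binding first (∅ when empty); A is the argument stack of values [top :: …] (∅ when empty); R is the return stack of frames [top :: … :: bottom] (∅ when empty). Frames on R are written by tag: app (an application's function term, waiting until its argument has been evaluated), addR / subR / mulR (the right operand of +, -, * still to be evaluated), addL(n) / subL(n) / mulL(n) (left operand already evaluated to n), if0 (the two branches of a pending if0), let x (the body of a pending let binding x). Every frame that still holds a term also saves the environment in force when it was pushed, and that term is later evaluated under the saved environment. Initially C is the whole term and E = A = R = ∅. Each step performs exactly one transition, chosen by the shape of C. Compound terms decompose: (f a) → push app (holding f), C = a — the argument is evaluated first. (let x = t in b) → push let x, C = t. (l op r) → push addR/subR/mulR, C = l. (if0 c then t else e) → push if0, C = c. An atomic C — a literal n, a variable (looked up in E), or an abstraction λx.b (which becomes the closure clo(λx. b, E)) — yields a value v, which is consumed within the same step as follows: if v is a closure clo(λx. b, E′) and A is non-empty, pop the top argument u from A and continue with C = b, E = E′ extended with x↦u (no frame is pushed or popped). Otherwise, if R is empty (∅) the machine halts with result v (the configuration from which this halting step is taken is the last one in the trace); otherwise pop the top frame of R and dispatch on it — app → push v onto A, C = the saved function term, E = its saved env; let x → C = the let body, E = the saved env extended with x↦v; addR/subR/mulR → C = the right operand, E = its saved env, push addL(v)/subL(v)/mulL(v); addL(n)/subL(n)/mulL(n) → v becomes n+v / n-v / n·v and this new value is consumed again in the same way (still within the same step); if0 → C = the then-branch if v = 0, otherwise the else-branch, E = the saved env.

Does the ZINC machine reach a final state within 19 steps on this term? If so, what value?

0. <C=(5 * ((λx. (x x)) (λx. (x x)))), E=∅, A=∅, R=∅>
1. <C=5, E=∅, A=∅, R=[mulR]>
2. <C=((λx. (x x)) (λx. (x x))), E=∅, A=∅, R=[mulL(5)]>
3. <C=(λx. (x x)), E=∅, A=∅, R=[app :: mulL(5)]>
4. <C=(λx. (x x)), E=∅, A=[clo(λx. (x x), ∅)], R=[mulL(5)]>
5. <C=(x x), E={x↦clo(λx. (x x), ∅)}, A=∅, R=[mulL(5)]>
6. <C=x, E={x↦clo(λx. (x x), ∅)}, A=∅, R=[app :: mulL(5)]>
7. <C=x, E={x↦clo(λx. (x x), ∅)}, A=[clo(λx. (x x), ∅)], R=[mulL(5)]>
… configuration repeats with period 3 (steps 5–7 recur indefinitely) …

Answer: DIVERGES (no final state within 19 steps)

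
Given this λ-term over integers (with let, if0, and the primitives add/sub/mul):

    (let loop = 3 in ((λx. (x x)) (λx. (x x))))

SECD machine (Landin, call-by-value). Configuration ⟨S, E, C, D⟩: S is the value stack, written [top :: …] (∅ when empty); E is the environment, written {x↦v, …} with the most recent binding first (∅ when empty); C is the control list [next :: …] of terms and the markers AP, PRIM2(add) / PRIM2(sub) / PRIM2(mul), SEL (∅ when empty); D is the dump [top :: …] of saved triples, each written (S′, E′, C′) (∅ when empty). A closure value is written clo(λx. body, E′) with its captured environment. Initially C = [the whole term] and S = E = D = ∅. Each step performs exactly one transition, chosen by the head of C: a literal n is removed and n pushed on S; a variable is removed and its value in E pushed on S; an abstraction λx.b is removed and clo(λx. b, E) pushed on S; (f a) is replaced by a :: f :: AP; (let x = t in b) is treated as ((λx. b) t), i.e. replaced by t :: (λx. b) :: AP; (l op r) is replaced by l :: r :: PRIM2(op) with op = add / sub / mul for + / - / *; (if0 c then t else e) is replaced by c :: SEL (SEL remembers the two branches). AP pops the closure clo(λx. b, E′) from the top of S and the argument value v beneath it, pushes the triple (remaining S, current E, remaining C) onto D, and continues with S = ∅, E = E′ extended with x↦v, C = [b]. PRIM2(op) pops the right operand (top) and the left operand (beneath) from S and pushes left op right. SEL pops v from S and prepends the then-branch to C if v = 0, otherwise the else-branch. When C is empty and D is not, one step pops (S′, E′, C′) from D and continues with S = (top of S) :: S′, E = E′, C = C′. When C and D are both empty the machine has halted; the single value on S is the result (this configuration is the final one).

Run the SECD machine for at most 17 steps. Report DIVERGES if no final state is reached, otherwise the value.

t=0: [S=∅ | E=∅ | C=[(let loop = 3 in ((λx. (x x)) (λx. (x x))))] | D=∅]
t=1: [S=∅ | E=∅ | C=[3 :: (λloop. ((λx. (x x)) (λx. (x x)))) :: AP] | D=∅]
t=2: [S=[3] | E=∅ | C=[(λloop. ((λx. (x x)) (λx. (x x)))) :: AP] | D=∅]
t=3: [S=[clo(λloop. ((λx. (x x)) (λx. (x x))), ∅) :: 3] | E=∅ | C=[AP] | D=∅]
t=4: [S=∅ | E={loop↦3} | C=[((λx. (x x)) (λx. (x x)))] | D=[(∅, ∅, ∅)]]
t=5: [S=∅ | E={loop↦3} | C=[(λx. (x x)) :: (λx. (x x)) :: AP] | D=[(∅, ∅, ∅)]]
t=6: [S=[clo(λx. (x x), {loop↦3})] | E={loop↦3} | C=[(λx. (x x)) :: AP] | D=[(∅, ∅, ∅)]]
t=7: [S=[clo(λx. (x x), {loop↦3}) :: clo(λx. (x x), {loop↦3})] | E={loop↦3} | C=[AP] | D=[(∅, ∅, ∅)]]
t=8: [S=∅ | E={x↦clo(λx. (x x), {loop↦3}), loop↦3} | C=[(x x)] | D=[(∅, {loop↦3}, ∅) :: (∅, ∅, ∅)]]
t=9: [S=∅ | E={x↦clo(λx. (x x), {loop↦3}), loop↦3} | C=[x :: x :: AP] | D=[(∅, {loop↦3}, ∅) :: (∅, ∅, ∅)]]
t=10: [S=[clo(λx. (x x), {loop↦3})] | E={x↦clo(λx. (x x), {loop↦3}), loop↦3} | C=[x :: AP] | D=[(∅, {loop↦3}, ∅) :: (∅, ∅, ∅)]]
t=11: [S=[clo(λx. (x x), {loop↦3}) :: clo(λx. (x x), {loop↦3})] | E={x↦clo(λx. (x x), {loop↦3}), loop↦3} | C=[AP] | D=[(∅, {loop↦3}, ∅) :: (∅, ∅, ∅)]]
t=12: [S=∅ | E={x↦clo(λx. (x x), {loop↦3}), loop↦3} | C=[(x x)] | D=[(∅, {x↦clo(λx. (x x), {loop↦3}), loop↦3}, ∅) :: (∅, {loop↦3}, ∅) :: (∅, ∅, ∅)]]
t=13: [S=∅ | E={x↦clo(λx. (x x), {loop↦3}), loop↦3} | C=[x :: x :: AP] | D=[(∅, {x↦clo(λx. (x x), {loop↦3}), loop↦3}, ∅) :: (∅, {loop↦3}, ∅) :: (∅, ∅, ∅)]]
t=14: [S=[clo(λx. (x x), {loop↦3})] | E={x↦clo(λx. (x x), {loop↦3}), loop↦3} | C=[x :: AP] | D=[(∅, {x↦clo(λx. (x x), {loop↦3}), loop↦3}, ∅) :: (∅, {loop↦3}, ∅) :: (∅, ∅, ∅)]]
t=15: [S=[clo(λx. (x x), {loop↦3}) :: clo(λx. (x x), {loop↦3})] | E={x↦clo(λx. (x x), {loop↦3}), loop↦3} | C=[AP] | D=[(∅, {x↦clo(λx. (x x), {loop↦3}), loop↦3}, ∅) :: (∅, {loop↦3}, ∅) :: (∅, ∅, ∅)]]
t=16: [S=∅ | E={x↦clo(λx. (x x), {loop↦3}), loop↦3} | C=[(x x)] | D=[(∅, {x↦clo(λx. (x x), {loop↦3}), loop↦3}, ∅) :: (∅, {x↦clo(λx. (x x), {loop↦3}), loop↦3}, ∅) :: (∅, {loop↦3}, ∅) :: (∅, ∅, ∅)]]
t=17: [S=∅ | E={x↦clo(λx. (x x), {loop↦3}), loop↦3} | C=[x :: x :: AP] | D=[(∅, {x↦clo(λx. (x x), {loop↦3}), loop↦3}, ∅) :: (∅, {x↦clo(λx. (x x), {loop↦3}), loop↦3}, ∅) :: (∅, {loop↦3}, ∅) :: (∅, ∅, ∅)]]
→ 17 transitions taken and the configuration is still not final: no result within 17 steps

Answer: DIVERGES (no final state within 17 steps)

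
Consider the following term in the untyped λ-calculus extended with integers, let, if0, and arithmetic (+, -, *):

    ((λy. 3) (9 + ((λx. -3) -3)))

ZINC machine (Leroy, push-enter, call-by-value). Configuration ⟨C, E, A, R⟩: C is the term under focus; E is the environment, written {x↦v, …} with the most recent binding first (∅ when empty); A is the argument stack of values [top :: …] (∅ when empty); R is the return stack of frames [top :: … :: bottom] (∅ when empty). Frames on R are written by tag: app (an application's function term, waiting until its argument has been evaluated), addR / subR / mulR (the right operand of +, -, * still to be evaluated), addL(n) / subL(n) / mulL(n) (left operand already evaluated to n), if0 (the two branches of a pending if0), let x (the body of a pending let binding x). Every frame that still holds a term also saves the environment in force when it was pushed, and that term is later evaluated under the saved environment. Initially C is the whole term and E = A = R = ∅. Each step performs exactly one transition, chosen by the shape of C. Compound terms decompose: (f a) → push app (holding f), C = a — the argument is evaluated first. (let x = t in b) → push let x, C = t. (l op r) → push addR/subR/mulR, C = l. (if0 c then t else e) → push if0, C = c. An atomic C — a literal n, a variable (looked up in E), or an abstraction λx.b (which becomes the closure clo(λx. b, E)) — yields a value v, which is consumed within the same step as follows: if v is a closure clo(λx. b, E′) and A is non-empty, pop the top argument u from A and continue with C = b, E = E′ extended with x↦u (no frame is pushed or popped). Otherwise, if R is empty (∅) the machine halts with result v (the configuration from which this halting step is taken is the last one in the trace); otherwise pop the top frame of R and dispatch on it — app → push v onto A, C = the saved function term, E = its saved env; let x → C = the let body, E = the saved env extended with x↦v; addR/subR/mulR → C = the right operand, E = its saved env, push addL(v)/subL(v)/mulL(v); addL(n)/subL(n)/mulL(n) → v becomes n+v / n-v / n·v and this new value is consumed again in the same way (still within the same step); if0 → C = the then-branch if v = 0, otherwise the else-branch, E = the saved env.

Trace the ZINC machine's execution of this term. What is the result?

step 0: <C=((λy. 3) (9 + ((λx. -3) -3))), E=∅, A=∅, R=∅>
step 1: <C=(9 + ((λx. -3) -3)), E=∅, A=∅, R=[app]>
step 2: <C=9, E=∅, A=∅, R=[addR :: app]>
step 3: <C=((λx. -3) -3), E=∅, A=∅, R=[addL(9) :: app]>
step 4: <C=-3, E=∅, A=∅, R=[app :: addL(9) :: app]>
step 5: <C=(λx. -3), E=∅, A=[-3], R=[addL(9) :: app]>
step 6: <C=-3, E={x↦-3}, A=∅, R=[addL(9) :: app]>
step 7: <C=(λy. 3), E=∅, A=[6], R=∅>
step 8: <C=3, E={y↦6}, A=∅, R=∅>
→ final value 3

Answer: 3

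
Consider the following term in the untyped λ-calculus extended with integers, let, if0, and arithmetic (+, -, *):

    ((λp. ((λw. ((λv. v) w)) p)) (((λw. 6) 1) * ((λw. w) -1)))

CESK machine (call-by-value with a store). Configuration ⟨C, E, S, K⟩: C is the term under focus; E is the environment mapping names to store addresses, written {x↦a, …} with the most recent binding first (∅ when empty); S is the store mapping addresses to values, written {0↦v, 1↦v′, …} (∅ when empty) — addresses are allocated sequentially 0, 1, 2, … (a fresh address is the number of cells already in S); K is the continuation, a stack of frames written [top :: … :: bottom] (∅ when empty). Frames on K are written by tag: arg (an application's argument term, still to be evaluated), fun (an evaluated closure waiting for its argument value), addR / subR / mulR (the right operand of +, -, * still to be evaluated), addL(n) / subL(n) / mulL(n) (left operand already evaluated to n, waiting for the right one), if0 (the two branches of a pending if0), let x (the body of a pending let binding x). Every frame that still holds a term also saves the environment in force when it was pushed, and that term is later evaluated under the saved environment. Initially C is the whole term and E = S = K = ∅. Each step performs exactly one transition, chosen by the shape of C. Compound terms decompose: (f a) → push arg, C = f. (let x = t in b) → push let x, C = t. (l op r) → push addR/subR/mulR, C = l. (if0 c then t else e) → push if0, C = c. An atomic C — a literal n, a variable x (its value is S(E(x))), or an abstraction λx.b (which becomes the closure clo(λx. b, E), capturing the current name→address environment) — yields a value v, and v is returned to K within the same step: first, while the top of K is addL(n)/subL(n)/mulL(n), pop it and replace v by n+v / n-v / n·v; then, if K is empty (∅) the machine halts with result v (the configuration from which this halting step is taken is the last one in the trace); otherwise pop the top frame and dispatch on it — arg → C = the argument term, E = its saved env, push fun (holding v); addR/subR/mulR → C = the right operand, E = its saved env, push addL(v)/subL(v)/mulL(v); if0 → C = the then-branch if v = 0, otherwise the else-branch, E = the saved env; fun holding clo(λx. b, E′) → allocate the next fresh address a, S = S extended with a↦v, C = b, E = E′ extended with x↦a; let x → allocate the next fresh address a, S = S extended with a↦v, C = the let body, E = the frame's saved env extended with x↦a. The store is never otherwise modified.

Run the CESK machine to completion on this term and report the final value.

0. ⟨C=((λp. ((λw. ((λv. v) w)) p)) (((λw. 6) 1) * ((λw. w) -1))); E=∅; S=∅; K=∅⟩
1. ⟨C=(λp. ((λw. ((λv. v) w)) p)); E=∅; S=∅; K=[arg]⟩
2. ⟨C=(((λw. 6) 1) * ((λw. w) -1)); E=∅; S=∅; K=[fun]⟩
3. ⟨C=((λw. 6) 1); E=∅; S=∅; K=[mulR :: fun]⟩
4. ⟨C=(λw. 6); E=∅; S=∅; K=[arg :: mulR :: fun]⟩
5. ⟨C=1; E=∅; S=∅; K=[fun :: mulR :: fun]⟩
6. ⟨C=6; E={w↦0}; S={0↦1}; K=[mulR :: fun]⟩
7. ⟨C=((λw. w) -1); E=∅; S={0↦1}; K=[mulL(6) :: fun]⟩
8. ⟨C=(λw. w); E=∅; S={0↦1}; K=[arg :: mulL(6) :: fun]⟩
9. ⟨C=-1; E=∅; S={0↦1}; K=[fun :: mulL(6) :: fun]⟩
10. ⟨C=w; E={w↦1}; S={0↦1, 1↦-1}; K=[mulL(6) :: fun]⟩
11. ⟨C=((λw. ((λv. v) w)) p); E={p↦2}; S={0↦1, 1↦-1, 2↦-6}; K=∅⟩
12. ⟨C=(λw. ((λv. v) w)); E={p↦2}; S={0↦1, 1↦-1, 2↦-6}; K=[arg]⟩
13. ⟨C=p; E={p↦2}; S={0↦1, 1↦-1, 2↦-6}; K=[fun]⟩
14. ⟨C=((λv. v) w); E={w↦3, p↦2}; S={0↦1, 1↦-1, 2↦-6, 3↦-6}; K=∅⟩
15. ⟨C=(λv. v); E={w↦3, p↦2}; S={0↦1, 1↦-1, 2↦-6, 3↦-6}; K=[arg]⟩
16. ⟨C=w; E={w↦3, p↦2}; S={0↦1, 1↦-1, 2↦-6, 3↦-6}; K=[fun]⟩
17. ⟨C=v; E={v↦4, w↦3, p↦2}; S={0↦1, 1↦-1, 2↦-6, 3↦-6, 4↦-6}; K=∅⟩
→ final value -6

Answer: -6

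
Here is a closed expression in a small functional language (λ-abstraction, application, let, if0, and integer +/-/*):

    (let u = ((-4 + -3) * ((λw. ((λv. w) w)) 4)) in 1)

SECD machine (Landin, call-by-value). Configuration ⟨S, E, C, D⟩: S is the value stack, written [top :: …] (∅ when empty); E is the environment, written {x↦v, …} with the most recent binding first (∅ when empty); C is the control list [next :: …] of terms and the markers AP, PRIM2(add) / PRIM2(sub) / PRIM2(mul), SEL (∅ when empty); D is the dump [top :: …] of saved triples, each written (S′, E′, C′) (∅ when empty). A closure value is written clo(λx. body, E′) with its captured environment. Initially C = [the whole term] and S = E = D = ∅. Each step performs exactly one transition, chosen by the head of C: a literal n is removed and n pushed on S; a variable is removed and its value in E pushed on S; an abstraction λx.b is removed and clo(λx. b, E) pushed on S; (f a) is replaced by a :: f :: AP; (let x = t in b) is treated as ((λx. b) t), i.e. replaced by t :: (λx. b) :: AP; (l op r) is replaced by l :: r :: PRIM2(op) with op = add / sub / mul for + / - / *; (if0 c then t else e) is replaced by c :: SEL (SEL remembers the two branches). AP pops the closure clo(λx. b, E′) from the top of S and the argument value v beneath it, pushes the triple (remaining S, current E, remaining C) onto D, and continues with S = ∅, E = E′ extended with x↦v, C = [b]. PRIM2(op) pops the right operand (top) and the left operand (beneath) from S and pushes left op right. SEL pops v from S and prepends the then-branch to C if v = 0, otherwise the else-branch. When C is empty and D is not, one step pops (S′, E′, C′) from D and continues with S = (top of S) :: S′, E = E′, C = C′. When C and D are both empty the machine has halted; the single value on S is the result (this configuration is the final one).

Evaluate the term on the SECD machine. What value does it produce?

Answer: 1

Machine steps:
0. [S=∅ | E=∅ | C=[(let u = ((-4 + -3) * ((λw. ((λv. w) w)) 4)) in 1)] | D=∅]
1. [S=∅ | E=∅ | C=[((-4 + -3) * ((λw. ((λv. w) w)) 4)) :: (λu. 1) :: AP] | D=∅]
2. [S=∅ | E=∅ | C=[(-4 + -3) :: ((λw. ((λv. w) w)) 4) :: PRIM2(mul) :: (λu. 1) :: AP] | D=∅]
3. [S=∅ | E=∅ | C=[-4 :: -3 :: PRIM2(add) :: ((λw. ((λv. w) w)) 4) :: PRIM2(mul) :: (λu. 1) :: AP] | D=∅]
4. [S=[-4] | E=∅ | C=[-3 :: PRIM2(add) :: ((λw. ((λv. w) w)) 4) :: PRIM2(mul) :: (λu. 1) :: AP] | D=∅]
5. [S=[-3 :: -4] | E=∅ | C=[PRIM2(add) :: ((λw. ((λv. w) w)) 4) :: PRIM2(mul) :: (λu. 1) :: AP] | D=∅]
6. [S=[-7] | E=∅ | C=[((λw. ((λv. w) w)) 4) :: PRIM2(mul) :: (λu. 1) :: AP] | D=∅]
7. [S=[-7] | E=∅ | C=[4 :: (λw. ((λv. w) w)) :: AP :: PRIM2(mul) :: (λu. 1) :: AP] | D=∅]
8. [S=[4 :: -7] | E=∅ | C=[(λw. ((λv. w) w)) :: AP :: PRIM2(mul) :: (λu. 1) :: AP] | D=∅]
9. [S=[clo(λw. ((λv. w) w), ∅) :: 4 :: -7] | E=∅ | C=[AP :: PRIM2(mul) :: (λu. 1) :: AP] | D=∅]
10. [S=∅ | E={w↦4} | C=[((λv. w) w)] | D=[([-7], ∅, [PRIM2(mul) :: (λu. 1) :: AP])]]
11. [S=∅ | E={w↦4} | C=[w :: (λv. w) :: AP] | D=[([-7], ∅, [PRIM2(mul) :: (λu. 1) :: AP])]]
12. [S=[4] | E={w↦4} | C=[(λv. w) :: AP] | D=[([-7], ∅, [PRIM2(mul) :: (λu. 1) :: AP])]]
13. [S=[clo(λv. w, {w↦4}) :: 4] | E={w↦4} | C=[AP] | D=[([-7], ∅, [PRIM2(mul) :: (λu. 1) :: AP])]]
14. [S=∅ | E={v↦4, w↦4} | C=[w] | D=[(∅, {w↦4}, ∅) :: ([-7], ∅, [PRIM2(mul) :: (λu. 1) :: AP])]]
15. [S=[4] | E={v↦4, w↦4} | C=∅ | D=[(∅, {w↦4}, ∅) :: ([-7], ∅, [PRIM2(mul) :: (λu. 1) :: AP])]]
16. [S=[4] | E={w↦4} | C=∅ | D=[([-7], ∅, [PRIM2(mul) :: (λu. 1) :: AP])]]
17. [S=[4 :: -7] | E=∅ | C=[PRIM2(mul) :: (λu. 1) :: AP] | D=∅]
18. [S=[-28] | E=∅ | C=[(λu. 1) :: AP] | D=∅]
19. [S=[clo(λu. 1, ∅) :: -28] | E=∅ | C=[AP] | D=∅]
20. [S=∅ | E={u↦-28} | C=[1] | D=[(∅, ∅, ∅)]]
21. [S=[1] | E={u↦-28} | C=∅ | D=[(∅, ∅, ∅)]]
22. [S=[1] | E=∅ | C=∅ | D=∅]
→ final value 1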